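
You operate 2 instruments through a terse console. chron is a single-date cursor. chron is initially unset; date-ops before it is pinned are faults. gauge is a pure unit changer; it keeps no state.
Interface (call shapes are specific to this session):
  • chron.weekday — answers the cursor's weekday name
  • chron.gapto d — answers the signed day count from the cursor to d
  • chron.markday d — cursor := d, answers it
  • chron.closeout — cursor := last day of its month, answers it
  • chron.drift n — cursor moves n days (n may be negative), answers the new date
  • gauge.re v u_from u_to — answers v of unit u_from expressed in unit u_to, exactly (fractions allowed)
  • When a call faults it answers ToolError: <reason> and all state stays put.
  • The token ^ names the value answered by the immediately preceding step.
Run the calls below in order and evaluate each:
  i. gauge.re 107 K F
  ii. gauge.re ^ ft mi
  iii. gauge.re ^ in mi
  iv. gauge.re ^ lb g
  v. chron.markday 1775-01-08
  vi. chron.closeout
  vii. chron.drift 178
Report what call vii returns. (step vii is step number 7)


Act: re[107; K; F]
Obs: -26707/100
Act: re[^; ft; mi]
Obs: -26707/528000
Act: re[^; in; mi]
Obs: -26707/33454080000
Act: re[^; lb; g]
Obs: -110128103869/304128000000000
Act: markday[1775-01-08]
Obs: 1775-01-08
Act: closeout[]
Obs: 1775-01-31
Act: drift[178]
Obs: 1775-07-28

Answer: 1775-07-28


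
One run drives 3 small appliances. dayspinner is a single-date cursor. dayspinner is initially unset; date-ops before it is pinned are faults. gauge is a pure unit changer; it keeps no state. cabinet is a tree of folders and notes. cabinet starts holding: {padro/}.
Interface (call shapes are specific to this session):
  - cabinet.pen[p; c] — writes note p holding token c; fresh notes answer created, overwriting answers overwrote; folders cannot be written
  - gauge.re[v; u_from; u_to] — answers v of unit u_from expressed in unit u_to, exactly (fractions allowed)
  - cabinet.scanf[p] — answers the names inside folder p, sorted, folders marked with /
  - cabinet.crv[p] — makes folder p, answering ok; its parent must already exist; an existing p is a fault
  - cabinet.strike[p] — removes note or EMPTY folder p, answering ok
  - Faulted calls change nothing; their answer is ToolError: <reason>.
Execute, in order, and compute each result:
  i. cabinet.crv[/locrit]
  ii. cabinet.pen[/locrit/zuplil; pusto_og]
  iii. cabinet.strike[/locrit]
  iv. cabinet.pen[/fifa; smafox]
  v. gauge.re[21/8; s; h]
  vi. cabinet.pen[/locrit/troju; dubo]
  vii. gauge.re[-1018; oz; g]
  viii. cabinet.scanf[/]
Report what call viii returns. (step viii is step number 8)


> cabinet.crv p→/locrit
:: ok
> cabinet.pen p→/locrit/zuplil c→pusto_og
:: created
> cabinet.strike p→/locrit
:: ToolError: not empty
> cabinet.pen p→/fifa c→smafox
:: created
> gauge.re v→21/8 u_from→s u_to→h
:: 7/9600
> cabinet.pen p→/locrit/troju c→dubo
:: created
> gauge.re v→-1018 u_from→oz u_to→g
:: -23087851633/800000
> cabinet.scanf p→/
:: [fifa, locrit/, padro/]

Answer: [fifa, locrit/, padro/]


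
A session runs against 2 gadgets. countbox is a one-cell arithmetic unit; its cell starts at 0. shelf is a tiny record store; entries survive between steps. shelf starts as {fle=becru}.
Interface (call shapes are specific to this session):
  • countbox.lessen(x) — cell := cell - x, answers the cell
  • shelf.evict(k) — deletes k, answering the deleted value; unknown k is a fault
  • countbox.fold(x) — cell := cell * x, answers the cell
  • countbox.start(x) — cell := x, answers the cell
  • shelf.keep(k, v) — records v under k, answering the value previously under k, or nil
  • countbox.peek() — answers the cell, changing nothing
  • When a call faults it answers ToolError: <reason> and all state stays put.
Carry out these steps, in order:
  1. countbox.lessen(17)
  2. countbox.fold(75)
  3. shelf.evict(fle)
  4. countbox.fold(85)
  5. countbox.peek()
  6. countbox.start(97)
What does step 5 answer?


Answer: -108375

Derivation:
-- 1. countbox.lessen(x='17') == -17
-- 2. countbox.fold(x='75') == -1275
-- 3. shelf.evict(k='fle') == becru
-- 4. countbox.fold(x='85') == -108375
-- 5. countbox.peek() == -108375
-- 6. countbox.start(x='97') == 97


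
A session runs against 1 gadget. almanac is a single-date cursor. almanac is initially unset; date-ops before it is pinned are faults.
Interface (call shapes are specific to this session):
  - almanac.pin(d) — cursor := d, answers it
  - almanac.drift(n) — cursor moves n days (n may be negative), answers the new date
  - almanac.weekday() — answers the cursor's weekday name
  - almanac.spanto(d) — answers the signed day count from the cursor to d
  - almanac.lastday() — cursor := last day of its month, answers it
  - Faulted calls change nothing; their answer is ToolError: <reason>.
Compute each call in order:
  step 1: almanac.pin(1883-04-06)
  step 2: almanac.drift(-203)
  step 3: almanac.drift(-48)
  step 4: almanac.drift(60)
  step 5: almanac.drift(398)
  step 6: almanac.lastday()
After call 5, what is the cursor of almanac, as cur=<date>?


-> almanac.pin(d=1883-04-06)
<- 1883-04-06
-> almanac.drift(n=-203)
<- 1882-09-15
-> almanac.drift(n=-48)
<- 1882-07-29
-> almanac.drift(n=60)
<- 1882-09-27
-> almanac.drift(n=398)
<- 1883-10-30
-> almanac.lastday()
<- 1883-10-31

Answer: cur=1883-10-30


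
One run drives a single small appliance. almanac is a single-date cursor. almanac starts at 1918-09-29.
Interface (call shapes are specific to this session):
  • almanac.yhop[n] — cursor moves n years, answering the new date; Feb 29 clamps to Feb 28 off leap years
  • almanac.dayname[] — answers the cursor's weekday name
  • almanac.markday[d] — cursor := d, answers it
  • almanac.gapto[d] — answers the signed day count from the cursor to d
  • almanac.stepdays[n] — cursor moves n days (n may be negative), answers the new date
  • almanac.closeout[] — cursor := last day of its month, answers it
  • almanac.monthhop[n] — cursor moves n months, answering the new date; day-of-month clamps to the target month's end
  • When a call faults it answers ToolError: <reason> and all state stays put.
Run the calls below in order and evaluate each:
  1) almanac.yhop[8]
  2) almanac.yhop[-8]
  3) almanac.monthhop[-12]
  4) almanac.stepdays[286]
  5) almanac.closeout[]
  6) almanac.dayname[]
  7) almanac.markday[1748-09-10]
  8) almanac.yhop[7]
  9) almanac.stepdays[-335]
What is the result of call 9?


Step: almanac.yhop[n: 8]
Result: 1926-09-29
Step: almanac.yhop[n: -8]
Result: 1918-09-29
Step: almanac.monthhop[n: -12]
Result: 1917-09-29
Step: almanac.stepdays[n: 286]
Result: 1918-07-12
Step: almanac.closeout[]
Result: 1918-07-31
Step: almanac.dayname[]
Result: Wednesday
Step: almanac.markday[d: 1748-09-10]
Result: 1748-09-10
Step: almanac.yhop[n: 7]
Result: 1755-09-10
Step: almanac.stepdays[n: -335]
Result: 1754-10-10

Answer: 1754-10-10


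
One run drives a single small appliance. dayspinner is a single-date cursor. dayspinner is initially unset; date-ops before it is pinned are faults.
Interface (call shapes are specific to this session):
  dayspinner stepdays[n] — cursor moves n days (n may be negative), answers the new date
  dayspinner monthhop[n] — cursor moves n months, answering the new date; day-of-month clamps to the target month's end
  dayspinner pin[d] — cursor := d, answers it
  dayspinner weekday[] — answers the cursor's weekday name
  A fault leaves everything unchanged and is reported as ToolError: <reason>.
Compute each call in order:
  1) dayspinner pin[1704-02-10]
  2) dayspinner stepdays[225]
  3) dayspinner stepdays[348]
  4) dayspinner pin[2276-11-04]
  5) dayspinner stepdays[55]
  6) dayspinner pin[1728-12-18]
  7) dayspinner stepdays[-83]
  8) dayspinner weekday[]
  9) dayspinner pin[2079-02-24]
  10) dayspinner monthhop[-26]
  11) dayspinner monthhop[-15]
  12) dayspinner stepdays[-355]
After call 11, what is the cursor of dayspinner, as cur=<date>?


# 1. dayspinner pin(1704-02-10) : 1704-02-10
# 2. dayspinner stepdays(225) : 1704-09-22
# 3. dayspinner stepdays(348) : 1705-09-05
# 4. dayspinner pin(2276-11-04) : 2276-11-04
# 5. dayspinner stepdays(55) : 2276-12-29
# 6. dayspinner pin(1728-12-18) : 1728-12-18
# 7. dayspinner stepdays(-83) : 1728-09-26
# 8. dayspinner weekday() : Sunday
# 9. dayspinner pin(2079-02-24) : 2079-02-24
# 10. dayspinner monthhop(-26) : 2076-12-24
# 11. dayspinner monthhop(-15) : 2075-09-24
# 12. dayspinner stepdays(-355) : 2074-10-04

Answer: cur=2075-09-24


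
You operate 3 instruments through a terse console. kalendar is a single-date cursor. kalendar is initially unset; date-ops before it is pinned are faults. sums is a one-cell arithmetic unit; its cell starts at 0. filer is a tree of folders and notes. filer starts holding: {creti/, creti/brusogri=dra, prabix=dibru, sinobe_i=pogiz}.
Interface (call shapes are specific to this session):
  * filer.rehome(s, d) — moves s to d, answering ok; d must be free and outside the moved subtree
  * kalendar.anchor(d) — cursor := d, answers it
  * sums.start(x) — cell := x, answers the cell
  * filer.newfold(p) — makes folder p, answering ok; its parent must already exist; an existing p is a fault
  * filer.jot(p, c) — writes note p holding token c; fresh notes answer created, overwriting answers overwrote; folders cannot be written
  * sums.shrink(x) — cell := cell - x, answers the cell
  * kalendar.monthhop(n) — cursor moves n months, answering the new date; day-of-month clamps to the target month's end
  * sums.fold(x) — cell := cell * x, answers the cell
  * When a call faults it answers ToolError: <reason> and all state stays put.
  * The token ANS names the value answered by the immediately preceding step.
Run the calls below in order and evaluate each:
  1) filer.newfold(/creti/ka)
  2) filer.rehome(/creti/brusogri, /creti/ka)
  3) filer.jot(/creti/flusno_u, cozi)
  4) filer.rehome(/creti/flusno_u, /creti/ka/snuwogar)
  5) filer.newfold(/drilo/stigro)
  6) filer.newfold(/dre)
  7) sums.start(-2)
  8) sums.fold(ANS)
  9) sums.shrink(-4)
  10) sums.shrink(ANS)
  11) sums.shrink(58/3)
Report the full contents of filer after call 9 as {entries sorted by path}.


Answer: {creti/, creti/brusogri=dra, creti/ka/, creti/ka/snuwogar=cozi, dre/, prabix=dibru, sinobe_i=pogiz}

Derivation:
CALL newfold[p→/creti/ka]
RET  ok
CALL rehome[s→/creti/brusogri; d→/creti/ka]
RET  ToolError: exists
CALL jot[p→/creti/flusno_u; c→cozi]
RET  created
CALL rehome[s→/creti/flusno_u; d→/creti/ka/snuwogar]
RET  ok
CALL newfold[p→/drilo/stigro]
RET  ToolError: no parent
CALL newfold[p→/dre]
RET  ok
CALL start[x→-2]
RET  -2
CALL fold[x→ANS]
RET  4
CALL shrink[x→-4]
RET  8
CALL shrink[x→ANS]
RET  0
CALL shrink[x→58/3]
RET  -58/3


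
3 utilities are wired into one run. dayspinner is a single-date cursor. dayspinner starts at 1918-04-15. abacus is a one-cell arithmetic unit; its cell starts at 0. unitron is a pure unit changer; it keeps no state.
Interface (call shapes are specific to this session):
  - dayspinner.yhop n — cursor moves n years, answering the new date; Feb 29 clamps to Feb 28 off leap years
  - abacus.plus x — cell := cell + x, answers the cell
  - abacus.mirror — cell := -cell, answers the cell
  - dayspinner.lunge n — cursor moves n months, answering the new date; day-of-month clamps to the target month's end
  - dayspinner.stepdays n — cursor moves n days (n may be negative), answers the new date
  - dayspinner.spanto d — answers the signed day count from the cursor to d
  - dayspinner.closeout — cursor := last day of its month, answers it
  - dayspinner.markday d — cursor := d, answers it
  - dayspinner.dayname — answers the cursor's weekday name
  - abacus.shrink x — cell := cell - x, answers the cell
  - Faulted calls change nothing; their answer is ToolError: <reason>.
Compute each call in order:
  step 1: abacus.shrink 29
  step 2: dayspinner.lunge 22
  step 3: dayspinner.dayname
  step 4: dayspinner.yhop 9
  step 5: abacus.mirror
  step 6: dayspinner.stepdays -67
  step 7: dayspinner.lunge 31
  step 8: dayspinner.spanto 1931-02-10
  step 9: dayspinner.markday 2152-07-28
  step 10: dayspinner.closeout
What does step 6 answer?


Answer: 1928-12-10

Derivation:
[in] shrink x: 29
= -29
[in] lunge n: 22
= 1920-02-15
[in] dayname
= Sunday
[in] yhop n: 9
= 1929-02-15
[in] mirror
= 29
[in] stepdays n: -67
= 1928-12-10
[in] lunge n: 31
= 1931-07-10
[in] spanto d: 1931-02-10
= -150
[in] markday d: 2152-07-28
= 2152-07-28
[in] closeout
= 2152-07-31


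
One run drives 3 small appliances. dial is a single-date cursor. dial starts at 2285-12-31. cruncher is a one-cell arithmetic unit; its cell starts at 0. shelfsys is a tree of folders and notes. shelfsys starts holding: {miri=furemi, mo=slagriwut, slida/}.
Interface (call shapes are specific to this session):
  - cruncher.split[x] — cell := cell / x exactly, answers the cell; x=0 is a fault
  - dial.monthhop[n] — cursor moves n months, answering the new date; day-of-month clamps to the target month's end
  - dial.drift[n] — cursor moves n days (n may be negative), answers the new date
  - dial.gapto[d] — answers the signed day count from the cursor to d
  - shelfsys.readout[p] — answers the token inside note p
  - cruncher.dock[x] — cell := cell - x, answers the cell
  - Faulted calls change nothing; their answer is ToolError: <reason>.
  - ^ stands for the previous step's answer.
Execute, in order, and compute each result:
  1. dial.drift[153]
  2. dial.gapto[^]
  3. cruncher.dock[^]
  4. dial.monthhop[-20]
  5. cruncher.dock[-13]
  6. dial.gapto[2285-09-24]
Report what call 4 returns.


> drift n=153
[out] 2286-06-02
> gapto d=^
[out] 0
> dock x=^
[out] 0
> monthhop n=-20
[out] 2284-10-02
> dock x=-13
[out] 13
> gapto d=2285-09-24
[out] 357

Answer: 2284-10-02


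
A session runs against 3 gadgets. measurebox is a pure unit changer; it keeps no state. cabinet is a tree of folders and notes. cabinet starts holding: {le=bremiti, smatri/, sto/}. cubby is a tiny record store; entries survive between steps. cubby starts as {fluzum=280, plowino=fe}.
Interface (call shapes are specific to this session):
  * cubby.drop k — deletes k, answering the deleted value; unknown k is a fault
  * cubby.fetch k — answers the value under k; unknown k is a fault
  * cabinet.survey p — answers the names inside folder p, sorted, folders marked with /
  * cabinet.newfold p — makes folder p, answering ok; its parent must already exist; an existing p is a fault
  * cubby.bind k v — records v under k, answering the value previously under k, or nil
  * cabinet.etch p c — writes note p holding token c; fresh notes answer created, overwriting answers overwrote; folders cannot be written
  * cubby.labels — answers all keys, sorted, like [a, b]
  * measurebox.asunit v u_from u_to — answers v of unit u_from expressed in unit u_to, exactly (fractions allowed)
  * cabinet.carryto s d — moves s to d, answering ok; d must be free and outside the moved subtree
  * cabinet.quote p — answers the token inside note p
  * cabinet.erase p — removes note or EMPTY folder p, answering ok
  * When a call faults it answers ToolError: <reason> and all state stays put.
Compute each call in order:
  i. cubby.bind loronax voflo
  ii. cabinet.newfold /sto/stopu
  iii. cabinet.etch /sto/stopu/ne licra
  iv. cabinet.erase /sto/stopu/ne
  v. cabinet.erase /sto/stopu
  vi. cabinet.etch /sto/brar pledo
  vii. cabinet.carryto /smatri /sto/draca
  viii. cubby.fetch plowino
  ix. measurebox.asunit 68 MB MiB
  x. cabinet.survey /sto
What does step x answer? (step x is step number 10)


Answer: [brar, draca/]

Derivation:
;; 1. cubby.bind(loronax, voflo) -> nil
;; 2. cabinet.newfold(/sto/stopu) -> ok
;; 3. cabinet.etch(/sto/stopu/ne, licra) -> created
;; 4. cabinet.erase(/sto/stopu/ne) -> ok
;; 5. cabinet.erase(/sto/stopu) -> ok
;; 6. cabinet.etch(/sto/brar, pledo) -> created
;; 7. cabinet.carryto(/smatri, /sto/draca) -> ok
;; 8. cubby.fetch(plowino) -> fe
;; 9. measurebox.asunit(68, MB, MiB) -> 265625/4096
;; 10. cabinet.survey(/sto) -> [brar, draca/]


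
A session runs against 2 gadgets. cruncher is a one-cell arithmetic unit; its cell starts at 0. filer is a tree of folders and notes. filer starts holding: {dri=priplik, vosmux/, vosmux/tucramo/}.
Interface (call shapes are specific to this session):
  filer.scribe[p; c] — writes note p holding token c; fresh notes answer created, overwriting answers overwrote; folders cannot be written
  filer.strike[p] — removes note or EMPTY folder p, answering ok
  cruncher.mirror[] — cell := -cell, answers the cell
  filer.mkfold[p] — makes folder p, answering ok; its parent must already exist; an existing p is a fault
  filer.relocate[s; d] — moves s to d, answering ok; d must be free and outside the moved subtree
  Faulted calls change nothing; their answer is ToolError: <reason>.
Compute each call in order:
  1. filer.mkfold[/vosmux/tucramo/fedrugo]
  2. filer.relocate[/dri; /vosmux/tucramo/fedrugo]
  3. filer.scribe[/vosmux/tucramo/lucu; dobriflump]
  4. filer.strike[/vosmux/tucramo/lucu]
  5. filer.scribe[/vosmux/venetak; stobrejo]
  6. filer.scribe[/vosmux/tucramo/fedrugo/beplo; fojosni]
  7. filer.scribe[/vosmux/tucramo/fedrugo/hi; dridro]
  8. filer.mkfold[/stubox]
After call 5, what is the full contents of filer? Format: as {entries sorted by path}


Act: filer.mkfold[p→/vosmux/tucramo/fedrugo]
Obs: ok
Act: filer.relocate[s→/dri; d→/vosmux/tucramo/fedrugo]
Obs: ToolError: exists
Act: filer.scribe[p→/vosmux/tucramo/lucu; c→dobriflump]
Obs: created
Act: filer.strike[p→/vosmux/tucramo/lucu]
Obs: ok
Act: filer.scribe[p→/vosmux/venetak; c→stobrejo]
Obs: created
Act: filer.scribe[p→/vosmux/tucramo/fedrugo/beplo; c→fojosni]
Obs: created
Act: filer.scribe[p→/vosmux/tucramo/fedrugo/hi; c→dridro]
Obs: created
Act: filer.mkfold[p→/stubox]
Obs: ok

Answer: {dri=priplik, vosmux/, vosmux/tucramo/, vosmux/tucramo/fedrugo/, vosmux/venetak=stobrejo}


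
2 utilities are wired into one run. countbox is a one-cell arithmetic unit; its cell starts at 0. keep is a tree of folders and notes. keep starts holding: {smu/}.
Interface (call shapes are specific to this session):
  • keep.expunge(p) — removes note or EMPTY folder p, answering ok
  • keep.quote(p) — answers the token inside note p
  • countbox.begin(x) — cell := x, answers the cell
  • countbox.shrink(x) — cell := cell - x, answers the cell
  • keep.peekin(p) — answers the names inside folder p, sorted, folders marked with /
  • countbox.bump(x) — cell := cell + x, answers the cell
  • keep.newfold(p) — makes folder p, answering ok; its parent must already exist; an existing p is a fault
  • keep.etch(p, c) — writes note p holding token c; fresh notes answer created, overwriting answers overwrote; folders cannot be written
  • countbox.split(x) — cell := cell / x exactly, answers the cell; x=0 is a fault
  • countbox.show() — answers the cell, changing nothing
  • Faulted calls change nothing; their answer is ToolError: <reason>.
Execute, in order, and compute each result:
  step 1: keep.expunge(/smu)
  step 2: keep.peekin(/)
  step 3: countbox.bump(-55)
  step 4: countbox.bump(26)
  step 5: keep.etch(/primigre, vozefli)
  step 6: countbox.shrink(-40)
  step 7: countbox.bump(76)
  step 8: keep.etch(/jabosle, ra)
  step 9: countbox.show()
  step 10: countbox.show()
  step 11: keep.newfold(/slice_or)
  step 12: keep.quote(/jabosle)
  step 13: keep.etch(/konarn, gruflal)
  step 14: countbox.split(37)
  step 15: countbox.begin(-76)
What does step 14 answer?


% expunge p: /smu
  ok
% peekin p: /
  []
% bump x: -55
  -55
% bump x: 26
  -29
% etch p: /primigre c: vozefli
  created
% shrink x: -40
  11
% bump x: 76
  87
% etch p: /jabosle c: ra
  created
% show
  87
% show
  87
% newfold p: /slice_or
  ok
% quote p: /jabosle
  ra
% etch p: /konarn c: gruflal
  created
% split x: 37
  87/37
% begin x: -76
  -76

Answer: 87/37


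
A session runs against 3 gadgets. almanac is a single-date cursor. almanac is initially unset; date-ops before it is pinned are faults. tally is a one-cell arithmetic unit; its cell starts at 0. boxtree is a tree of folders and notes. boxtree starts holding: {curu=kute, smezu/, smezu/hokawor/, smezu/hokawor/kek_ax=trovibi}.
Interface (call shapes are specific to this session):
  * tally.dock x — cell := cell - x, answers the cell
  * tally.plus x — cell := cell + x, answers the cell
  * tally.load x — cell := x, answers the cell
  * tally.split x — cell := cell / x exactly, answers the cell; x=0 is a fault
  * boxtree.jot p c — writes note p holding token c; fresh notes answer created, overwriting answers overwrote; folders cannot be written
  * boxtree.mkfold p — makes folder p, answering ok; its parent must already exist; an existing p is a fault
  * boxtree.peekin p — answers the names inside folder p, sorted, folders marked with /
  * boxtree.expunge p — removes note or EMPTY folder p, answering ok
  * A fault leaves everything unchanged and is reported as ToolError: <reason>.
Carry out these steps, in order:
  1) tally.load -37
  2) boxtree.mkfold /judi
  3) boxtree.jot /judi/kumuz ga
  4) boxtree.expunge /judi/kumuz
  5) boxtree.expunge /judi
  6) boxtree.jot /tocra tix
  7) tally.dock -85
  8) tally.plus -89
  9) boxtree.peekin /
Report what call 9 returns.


Answer: [curu, smezu/, tocra]

Derivation:
> load x: -37
:: -37
> mkfold p: /judi
:: ok
> jot p: /judi/kumuz c: ga
:: created
> expunge p: /judi/kumuz
:: ok
> expunge p: /judi
:: ok
> jot p: /tocra c: tix
:: created
> dock x: -85
:: 48
> plus x: -89
:: -41
> peekin p: /
:: [curu, smezu/, tocra]


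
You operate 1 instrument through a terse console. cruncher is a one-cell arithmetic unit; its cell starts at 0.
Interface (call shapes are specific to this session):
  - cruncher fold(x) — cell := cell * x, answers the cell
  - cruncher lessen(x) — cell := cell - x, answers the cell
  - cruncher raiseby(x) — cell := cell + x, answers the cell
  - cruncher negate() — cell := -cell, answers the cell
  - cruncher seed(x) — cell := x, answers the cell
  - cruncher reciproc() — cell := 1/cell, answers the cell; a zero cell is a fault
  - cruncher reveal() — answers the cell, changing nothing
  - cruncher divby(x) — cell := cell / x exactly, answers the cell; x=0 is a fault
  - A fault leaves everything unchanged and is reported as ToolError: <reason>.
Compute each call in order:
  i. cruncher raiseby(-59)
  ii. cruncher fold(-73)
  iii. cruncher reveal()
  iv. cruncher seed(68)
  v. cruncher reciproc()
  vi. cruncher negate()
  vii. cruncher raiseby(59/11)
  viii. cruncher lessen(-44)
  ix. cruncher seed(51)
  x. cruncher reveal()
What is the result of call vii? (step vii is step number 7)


>>> cruncher raiseby x='-59'
[out] -59
>>> cruncher fold x='-73'
[out] 4307
>>> cruncher reveal
[out] 4307
>>> cruncher seed x='68'
[out] 68
>>> cruncher reciproc
[out] 1/68
>>> cruncher negate
[out] -1/68
>>> cruncher raiseby x='59/11'
[out] 4001/748
>>> cruncher lessen x='-44'
[out] 36913/748
>>> cruncher seed x='51'
[out] 51
>>> cruncher reveal
[out] 51

Answer: 4001/748


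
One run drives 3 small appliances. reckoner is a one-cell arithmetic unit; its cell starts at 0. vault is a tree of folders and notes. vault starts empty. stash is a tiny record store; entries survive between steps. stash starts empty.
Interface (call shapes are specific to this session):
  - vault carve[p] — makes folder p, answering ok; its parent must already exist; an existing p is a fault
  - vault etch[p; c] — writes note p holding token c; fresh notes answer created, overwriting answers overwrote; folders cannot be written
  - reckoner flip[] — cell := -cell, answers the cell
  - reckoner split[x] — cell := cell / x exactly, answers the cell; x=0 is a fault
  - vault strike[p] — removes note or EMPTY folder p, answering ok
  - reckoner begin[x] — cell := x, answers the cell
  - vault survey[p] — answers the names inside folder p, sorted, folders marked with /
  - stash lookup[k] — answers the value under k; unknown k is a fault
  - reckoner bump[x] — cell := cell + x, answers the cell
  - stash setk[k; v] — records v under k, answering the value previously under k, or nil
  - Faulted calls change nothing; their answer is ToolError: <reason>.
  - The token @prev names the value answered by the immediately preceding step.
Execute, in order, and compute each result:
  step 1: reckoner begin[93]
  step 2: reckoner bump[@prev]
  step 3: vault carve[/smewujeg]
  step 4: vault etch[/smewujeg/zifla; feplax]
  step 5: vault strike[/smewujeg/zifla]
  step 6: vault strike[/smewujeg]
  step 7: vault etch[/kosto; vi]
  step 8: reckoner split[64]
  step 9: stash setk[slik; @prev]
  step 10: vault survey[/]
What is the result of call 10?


% reckoner begin x→93
  93
% reckoner bump x→@prev
  186
% vault carve p→/smewujeg
  ok
% vault etch p→/smewujeg/zifla c→feplax
  created
% vault strike p→/smewujeg/zifla
  ok
% vault strike p→/smewujeg
  ok
% vault etch p→/kosto c→vi
  created
% reckoner split x→64
  93/32
% stash setk k→slik v→@prev
  nil
% vault survey p→/
  [kosto]

Answer: [kosto]


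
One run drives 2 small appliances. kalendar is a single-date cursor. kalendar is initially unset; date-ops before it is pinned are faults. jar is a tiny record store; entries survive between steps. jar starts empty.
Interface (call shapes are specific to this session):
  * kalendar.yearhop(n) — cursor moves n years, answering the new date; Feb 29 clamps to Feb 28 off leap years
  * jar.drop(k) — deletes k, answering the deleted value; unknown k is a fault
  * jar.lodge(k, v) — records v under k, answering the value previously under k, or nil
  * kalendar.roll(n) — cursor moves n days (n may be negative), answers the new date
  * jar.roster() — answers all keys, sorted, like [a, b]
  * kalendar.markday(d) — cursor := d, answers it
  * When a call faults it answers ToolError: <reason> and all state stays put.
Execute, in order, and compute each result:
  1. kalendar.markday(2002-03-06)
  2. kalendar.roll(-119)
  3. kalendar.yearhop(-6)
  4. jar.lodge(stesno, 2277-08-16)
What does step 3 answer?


>> kalendar.markday(d→2002-03-06)
<< 2002-03-06
>> kalendar.roll(n→-119)
<< 2001-11-07
>> kalendar.yearhop(n→-6)
<< 1995-11-07
>> jar.lodge(k→stesno, v→2277-08-16)
<< nil

Answer: 1995-11-07


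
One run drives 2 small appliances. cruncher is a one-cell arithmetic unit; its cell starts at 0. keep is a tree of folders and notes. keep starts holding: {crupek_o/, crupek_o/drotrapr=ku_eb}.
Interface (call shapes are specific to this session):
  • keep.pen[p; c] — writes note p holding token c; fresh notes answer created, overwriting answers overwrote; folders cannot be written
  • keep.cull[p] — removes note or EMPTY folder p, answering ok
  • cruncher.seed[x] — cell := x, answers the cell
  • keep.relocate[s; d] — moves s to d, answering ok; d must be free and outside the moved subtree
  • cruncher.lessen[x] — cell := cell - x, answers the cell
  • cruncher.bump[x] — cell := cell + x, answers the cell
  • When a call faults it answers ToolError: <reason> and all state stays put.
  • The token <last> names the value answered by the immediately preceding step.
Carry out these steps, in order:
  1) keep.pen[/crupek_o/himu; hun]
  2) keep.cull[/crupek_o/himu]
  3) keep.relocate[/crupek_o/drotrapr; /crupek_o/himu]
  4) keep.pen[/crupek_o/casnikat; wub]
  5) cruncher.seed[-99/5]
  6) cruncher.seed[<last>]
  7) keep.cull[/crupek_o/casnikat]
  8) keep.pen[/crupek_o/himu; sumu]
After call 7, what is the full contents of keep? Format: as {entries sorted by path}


Answer: {crupek_o/, crupek_o/himu=ku_eb}

Derivation:
// 1. pen(/crupek_o/himu, hun) : created
// 2. cull(/crupek_o/himu) : ok
// 3. relocate(/crupek_o/drotrapr, /crupek_o/himu) : ok
// 4. pen(/crupek_o/casnikat, wub) : created
// 5. seed(-99/5) : -99/5
// 6. seed(<last>) : -99/5
// 7. cull(/crupek_o/casnikat) : ok
// 8. pen(/crupek_o/himu, sumu) : overwrote


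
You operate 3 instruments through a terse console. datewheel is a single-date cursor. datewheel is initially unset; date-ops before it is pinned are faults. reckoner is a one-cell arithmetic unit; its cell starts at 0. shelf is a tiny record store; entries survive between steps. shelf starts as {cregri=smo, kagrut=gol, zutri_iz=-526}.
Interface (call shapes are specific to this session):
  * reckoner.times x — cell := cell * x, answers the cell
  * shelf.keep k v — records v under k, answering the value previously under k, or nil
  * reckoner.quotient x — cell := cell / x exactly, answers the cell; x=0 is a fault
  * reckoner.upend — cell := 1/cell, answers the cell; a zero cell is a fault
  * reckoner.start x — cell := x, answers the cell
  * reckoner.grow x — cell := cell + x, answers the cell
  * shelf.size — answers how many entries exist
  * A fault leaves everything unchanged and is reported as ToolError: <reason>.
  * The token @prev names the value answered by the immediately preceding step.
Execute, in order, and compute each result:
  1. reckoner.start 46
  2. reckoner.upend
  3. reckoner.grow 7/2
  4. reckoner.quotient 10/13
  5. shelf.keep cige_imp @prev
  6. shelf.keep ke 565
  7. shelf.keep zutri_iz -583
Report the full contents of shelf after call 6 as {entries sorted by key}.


Answer: {cige_imp=1053/230, cregri=smo, kagrut=gol, ke=565, zutri_iz=-526}

Derivation:
I use reckoner.start with x→46, — result: 46.
Calling reckoner.upend(), and get 1/46.
I use reckoner.grow with x→7/2, which returns 81/23.
Now I run reckoner.quotient with x→10/13, and see 1053/230.
Then shelf.keep with k→cige_imp, v→@prev, yielding nil.
I try shelf.keep with k→ke, v→565, and get nil.
I run shelf.keep with k→zutri_iz, v→-583, and observe -526.


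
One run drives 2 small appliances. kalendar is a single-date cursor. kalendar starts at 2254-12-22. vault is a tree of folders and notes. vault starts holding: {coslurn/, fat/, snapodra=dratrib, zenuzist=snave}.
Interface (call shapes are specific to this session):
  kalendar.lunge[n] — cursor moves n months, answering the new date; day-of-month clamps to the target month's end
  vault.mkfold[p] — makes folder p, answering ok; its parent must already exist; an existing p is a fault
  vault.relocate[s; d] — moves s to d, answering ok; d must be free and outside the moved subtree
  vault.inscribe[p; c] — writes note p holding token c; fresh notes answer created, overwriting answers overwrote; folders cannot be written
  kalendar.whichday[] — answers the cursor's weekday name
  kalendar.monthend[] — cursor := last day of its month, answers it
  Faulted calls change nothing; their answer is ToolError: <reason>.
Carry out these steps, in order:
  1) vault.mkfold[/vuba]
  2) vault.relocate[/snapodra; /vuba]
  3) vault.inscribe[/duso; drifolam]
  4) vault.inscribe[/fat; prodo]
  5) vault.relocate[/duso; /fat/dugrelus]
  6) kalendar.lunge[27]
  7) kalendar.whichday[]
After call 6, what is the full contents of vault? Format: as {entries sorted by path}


Answer: {coslurn/, fat/, fat/dugrelus=drifolam, snapodra=dratrib, vuba/, zenuzist=snave}

Derivation:
Act: vault.mkfold[p→/vuba]
Obs: ok
Act: vault.relocate[s→/snapodra; d→/vuba]
Obs: ToolError: exists
Act: vault.inscribe[p→/duso; c→drifolam]
Obs: created
Act: vault.inscribe[p→/fat; c→prodo]
Obs: ToolError: is a directory
Act: vault.relocate[s→/duso; d→/fat/dugrelus]
Obs: ok
Act: kalendar.lunge[n→27]
Obs: 2257-03-22
Act: kalendar.whichday[]
Obs: Sunday


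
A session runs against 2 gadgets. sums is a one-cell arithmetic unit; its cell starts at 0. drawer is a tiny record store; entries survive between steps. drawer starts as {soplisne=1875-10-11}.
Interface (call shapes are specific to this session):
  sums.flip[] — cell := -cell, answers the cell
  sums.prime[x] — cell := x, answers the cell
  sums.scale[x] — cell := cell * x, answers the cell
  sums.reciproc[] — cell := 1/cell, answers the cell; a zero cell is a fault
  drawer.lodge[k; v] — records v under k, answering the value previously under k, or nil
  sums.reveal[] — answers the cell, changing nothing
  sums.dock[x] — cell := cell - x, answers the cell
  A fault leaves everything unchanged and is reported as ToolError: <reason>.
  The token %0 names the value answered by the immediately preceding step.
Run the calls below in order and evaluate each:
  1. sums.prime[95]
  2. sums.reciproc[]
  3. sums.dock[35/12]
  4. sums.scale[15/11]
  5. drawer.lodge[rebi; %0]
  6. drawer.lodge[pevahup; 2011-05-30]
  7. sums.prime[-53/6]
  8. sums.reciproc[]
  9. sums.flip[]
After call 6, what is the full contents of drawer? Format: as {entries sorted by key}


Answer: {pevahup=2011-05-30, rebi=-3313/836, soplisne=1875-10-11}

Derivation:
~$ sums.prime x='95'
= 95
~$ sums.reciproc
= 1/95
~$ sums.dock x='35/12'
= -3313/1140
~$ sums.scale x='15/11'
= -3313/836
~$ drawer.lodge k='rebi' v='%0'
= nil
~$ drawer.lodge k='pevahup' v='2011-05-30'
= nil
~$ sums.prime x='-53/6'
= -53/6
~$ sums.reciproc
= -6/53
~$ sums.flip
= 6/53


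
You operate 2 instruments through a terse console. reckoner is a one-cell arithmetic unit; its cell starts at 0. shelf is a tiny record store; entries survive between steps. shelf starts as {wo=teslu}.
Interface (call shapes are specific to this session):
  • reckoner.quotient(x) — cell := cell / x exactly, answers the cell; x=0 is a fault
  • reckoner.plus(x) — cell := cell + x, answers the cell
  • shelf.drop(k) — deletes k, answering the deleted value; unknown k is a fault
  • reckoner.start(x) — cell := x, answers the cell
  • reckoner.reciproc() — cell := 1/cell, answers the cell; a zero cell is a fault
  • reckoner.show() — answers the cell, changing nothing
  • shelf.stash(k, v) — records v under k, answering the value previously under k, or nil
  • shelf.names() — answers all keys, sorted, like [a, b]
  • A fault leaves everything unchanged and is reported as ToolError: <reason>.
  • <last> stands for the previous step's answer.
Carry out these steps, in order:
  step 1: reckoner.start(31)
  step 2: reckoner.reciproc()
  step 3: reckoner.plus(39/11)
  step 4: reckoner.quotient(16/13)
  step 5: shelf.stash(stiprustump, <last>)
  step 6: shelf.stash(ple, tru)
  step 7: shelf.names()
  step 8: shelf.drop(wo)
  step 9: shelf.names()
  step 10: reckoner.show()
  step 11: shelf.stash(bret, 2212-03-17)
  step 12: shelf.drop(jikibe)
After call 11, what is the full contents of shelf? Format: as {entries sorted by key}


I invoke reckoner.start passing x=31, and observe 31.
I invoke reckoner.reciproc(), → 1/31.
I use reckoner.plus passing x=39/11, which returns 1220/341.
Next I call reckoner.quotient passing x=16/13, giving 3965/1364.
Using shelf.stash passing k=stiprustump, v=<last>, — result: nil.
Calling shelf.stash passing k=ple, v=tru: nil.
Using shelf.names(), and get [ple, stiprustump, wo].
Calling shelf.drop passing k=wo: teslu.
Invoking shelf.names, — result: [ple, stiprustump].
Calling reckoner.show, and see 3965/1364.
I use shelf.stash passing k=bret, v=2212-03-17, and observe nil.
I try shelf.drop passing k=jikibe, and see ToolError: no such key jikibe.

Answer: {bret=2212-03-17, ple=tru, stiprustump=3965/1364}


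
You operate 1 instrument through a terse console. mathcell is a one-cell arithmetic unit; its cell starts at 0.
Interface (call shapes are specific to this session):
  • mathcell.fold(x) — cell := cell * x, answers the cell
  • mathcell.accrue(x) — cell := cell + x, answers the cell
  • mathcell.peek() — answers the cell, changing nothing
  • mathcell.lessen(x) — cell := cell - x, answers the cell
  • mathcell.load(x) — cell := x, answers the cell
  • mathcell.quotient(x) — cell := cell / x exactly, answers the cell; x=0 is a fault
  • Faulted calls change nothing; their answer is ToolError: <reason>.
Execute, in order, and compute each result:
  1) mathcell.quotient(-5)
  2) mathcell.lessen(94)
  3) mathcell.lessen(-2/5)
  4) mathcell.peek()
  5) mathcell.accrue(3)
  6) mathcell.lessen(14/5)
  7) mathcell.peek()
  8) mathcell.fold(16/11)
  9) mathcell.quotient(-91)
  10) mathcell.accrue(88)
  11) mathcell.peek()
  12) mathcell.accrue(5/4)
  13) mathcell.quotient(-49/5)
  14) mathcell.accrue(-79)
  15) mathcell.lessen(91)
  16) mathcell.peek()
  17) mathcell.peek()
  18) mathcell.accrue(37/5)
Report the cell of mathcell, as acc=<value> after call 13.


// 1. mathcell.quotient(x: -5) => 0
// 2. mathcell.lessen(x: 94) => -94
// 3. mathcell.lessen(x: -2/5) => -468/5
// 4. mathcell.peek() => -468/5
// 5. mathcell.accrue(x: 3) => -453/5
// 6. mathcell.lessen(x: 14/5) => -467/5
// 7. mathcell.peek() => -467/5
// 8. mathcell.fold(x: 16/11) => -7472/55
// 9. mathcell.quotient(x: -91) => 7472/5005
// 10. mathcell.accrue(x: 88) => 447912/5005
// 11. mathcell.peek() => 447912/5005
// 12. mathcell.accrue(x: 5/4) => 1816673/20020
// 13. mathcell.quotient(x: -49/5) => -1816673/196196
// 14. mathcell.accrue(x: -79) => -17316157/196196
// 15. mathcell.lessen(x: 91) => -35169993/196196
// 16. mathcell.peek() => -35169993/196196
// 17. mathcell.peek() => -35169993/196196
// 18. mathcell.accrue(x: 37/5) => -168590713/980980

Answer: acc=-1816673/196196


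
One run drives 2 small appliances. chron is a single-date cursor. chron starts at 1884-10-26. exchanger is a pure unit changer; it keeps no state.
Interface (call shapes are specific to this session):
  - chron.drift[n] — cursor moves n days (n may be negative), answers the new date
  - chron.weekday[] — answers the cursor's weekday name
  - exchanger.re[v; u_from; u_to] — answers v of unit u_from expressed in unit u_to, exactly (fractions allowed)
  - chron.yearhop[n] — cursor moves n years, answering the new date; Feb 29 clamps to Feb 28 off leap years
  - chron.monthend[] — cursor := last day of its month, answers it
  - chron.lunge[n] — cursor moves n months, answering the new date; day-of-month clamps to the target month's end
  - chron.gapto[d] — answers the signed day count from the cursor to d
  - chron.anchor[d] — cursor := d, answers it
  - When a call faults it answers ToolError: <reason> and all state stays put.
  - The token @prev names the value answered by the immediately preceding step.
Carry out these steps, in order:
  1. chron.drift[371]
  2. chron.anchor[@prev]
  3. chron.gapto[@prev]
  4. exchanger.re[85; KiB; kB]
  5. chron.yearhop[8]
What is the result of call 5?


Answer: 1893-11-01

Derivation:
# 1. chron.drift(n='371') == 1885-11-01
# 2. chron.anchor(d='@prev') == 1885-11-01
# 3. chron.gapto(d='@prev') == 0
# 4. exchanger.re(v='85', u_from='KiB', u_to='kB') == 2176/25
# 5. chron.yearhop(n='8') == 1893-11-01


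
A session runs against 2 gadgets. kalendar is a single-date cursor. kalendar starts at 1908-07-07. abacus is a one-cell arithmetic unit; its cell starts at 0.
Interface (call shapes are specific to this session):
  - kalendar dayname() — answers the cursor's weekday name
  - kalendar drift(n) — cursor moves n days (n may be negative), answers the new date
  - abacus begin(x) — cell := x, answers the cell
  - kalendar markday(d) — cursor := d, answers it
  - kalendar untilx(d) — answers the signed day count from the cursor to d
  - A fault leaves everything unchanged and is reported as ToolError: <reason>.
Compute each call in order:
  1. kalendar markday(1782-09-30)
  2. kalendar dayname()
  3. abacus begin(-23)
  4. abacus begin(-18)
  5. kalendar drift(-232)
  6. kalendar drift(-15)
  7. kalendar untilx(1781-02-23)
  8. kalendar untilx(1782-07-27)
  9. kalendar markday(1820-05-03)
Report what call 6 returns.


$ kalendar markday d→1782-09-30
  1782-09-30
$ kalendar dayname
  Monday
$ abacus begin x→-23
  -23
$ abacus begin x→-18
  -18
$ kalendar drift n→-232
  1782-02-10
$ kalendar drift n→-15
  1782-01-26
$ kalendar untilx d→1781-02-23
  -337
$ kalendar untilx d→1782-07-27
  182
$ kalendar markday d→1820-05-03
  1820-05-03

Answer: 1782-01-26


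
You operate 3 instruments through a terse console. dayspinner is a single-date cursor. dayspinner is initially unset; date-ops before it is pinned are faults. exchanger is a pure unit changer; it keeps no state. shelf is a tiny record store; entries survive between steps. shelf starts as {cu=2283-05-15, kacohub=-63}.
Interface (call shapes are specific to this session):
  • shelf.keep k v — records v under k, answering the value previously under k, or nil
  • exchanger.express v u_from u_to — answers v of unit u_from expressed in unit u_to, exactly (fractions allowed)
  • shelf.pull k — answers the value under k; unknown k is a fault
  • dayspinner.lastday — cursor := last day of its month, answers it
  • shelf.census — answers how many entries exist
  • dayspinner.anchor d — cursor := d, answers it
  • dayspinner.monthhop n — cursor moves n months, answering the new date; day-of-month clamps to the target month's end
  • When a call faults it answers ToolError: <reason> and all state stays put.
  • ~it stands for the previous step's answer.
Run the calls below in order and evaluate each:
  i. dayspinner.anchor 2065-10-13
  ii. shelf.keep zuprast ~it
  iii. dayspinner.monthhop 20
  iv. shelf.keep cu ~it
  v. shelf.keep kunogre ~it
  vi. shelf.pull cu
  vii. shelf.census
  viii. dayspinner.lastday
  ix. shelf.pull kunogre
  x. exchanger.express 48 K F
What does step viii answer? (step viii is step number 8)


Answer: 2067-06-30

Derivation:
# 1. dayspinner.anchor(d→2065-10-13) => 2065-10-13
# 2. shelf.keep(k→zuprast, v→~it) => nil
# 3. dayspinner.monthhop(n→20) => 2067-06-13
# 4. shelf.keep(k→cu, v→~it) => 2283-05-15
# 5. shelf.keep(k→kunogre, v→~it) => nil
# 6. shelf.pull(k→cu) => 2067-06-13
# 7. shelf.census() => 4
# 8. dayspinner.lastday() => 2067-06-30
# 9. shelf.pull(k→kunogre) => 2283-05-15
# 10. exchanger.express(v→48, u_from→K, u_to→F) => -37327/100
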